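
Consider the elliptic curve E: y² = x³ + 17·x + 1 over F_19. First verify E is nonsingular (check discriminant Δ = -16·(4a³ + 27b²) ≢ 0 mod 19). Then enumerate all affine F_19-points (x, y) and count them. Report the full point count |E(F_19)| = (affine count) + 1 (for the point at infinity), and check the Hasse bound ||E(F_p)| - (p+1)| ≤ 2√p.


Affine points = {(0, 1), (0, 18), (1, 0), (2, 9), (2, 10), (4, 0), (7, 8), (7, 11), (9, 3), (9, 16), (13, 5), (13, 14), (14, 0), (17, 4), (17, 15)}; affine count = 15; |E(F_19)| = 16.

Discriminant check: Δ ∝ 4a³ + 27b² = 4·17³ + 27·1² = 4·4913 + 27·1 ≡ 14 (mod 19). Nonzero ⇒ E is nonsingular.
For each x ∈ F_19, compute rhs = x³ + 17·x + 1 mod 19, then count y ∈ F_19 with y² ≡ rhs.
  x = 0: rhs = 1, matching y values: 1, 18 (2 points).
  x = 1: rhs = 0, matching y values: 0 (1 points).
  x = 2: rhs = 5, matching y values: 9, 10 (2 points).
  x = 3: rhs = 3, matching y values: none (0 points).
  x = 4: rhs = 0, matching y values: 0 (1 points).
  x = 5: rhs = 2, matching y values: none (0 points).
  x = 6: rhs = 15, matching y values: none (0 points).
  x = 7: rhs = 7, matching y values: 8, 11 (2 points).
  x = 8: rhs = 3, matching y values: none (0 points).
  x = 9: rhs = 9, matching y values: 3, 16 (2 points).
  x = 10: rhs = 12, matching y values: none (0 points).
  x = 11: rhs = 18, matching y values: none (0 points).
  x = 12: rhs = 14, matching y values: none (0 points).
  x = 13: rhs = 6, matching y values: 5, 14 (2 points).
  x = 14: rhs = 0, matching y values: 0 (1 points).
  x = 15: rhs = 2, matching y values: none (0 points).
  x = 16: rhs = 18, matching y values: none (0 points).
  x = 17: rhs = 16, matching y values: 4, 15 (2 points).
  x = 18: rhs = 2, matching y values: none (0 points).
Total affine count: 15.
Full point count |E(F_19)| = 15 + 1 = 16.
Hasse bound: |16 − (19+1)| = |-4| = 4 ≤ 2√19 ≈ 8.7178 ✓.


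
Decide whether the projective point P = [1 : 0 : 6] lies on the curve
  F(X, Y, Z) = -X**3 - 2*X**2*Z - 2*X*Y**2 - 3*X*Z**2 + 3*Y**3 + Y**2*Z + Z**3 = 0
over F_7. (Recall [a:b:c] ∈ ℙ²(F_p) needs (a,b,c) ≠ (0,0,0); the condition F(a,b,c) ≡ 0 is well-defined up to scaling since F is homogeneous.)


F(1,0,6) ≡ 4 (mod 7); P is NOT on the curve.

Evaluate F(1, 0, 6) term-by-term (mod 7).
  -X**3 ↦ -1·1·1·1 = -1
  -2*X**2*Z ↦ -2·1·1·6 = -12
  -2*X*Y**2 ↦ -2·1·0·1 = 0
  -3*X*Z**2 ↦ -3·1·1·36 = -108
  3*Y**3 ↦ 3·1·0·1 = 0
  Y**2*Z ↦ 1·1·0·6 = 0
  Z**3 ↦ 1·1·1·216 = 216
Sum: F(1, 0, 6) = (-1) + (-12) + (0) + (-108) + (0) + (0) + (216) = 95.
Reducing mod 7: 95 ≡ 4 (mod 7).
Since F(a, b, c) ≡ 4 ≠ 0 (mod 7), P does NOT lie on the curve.


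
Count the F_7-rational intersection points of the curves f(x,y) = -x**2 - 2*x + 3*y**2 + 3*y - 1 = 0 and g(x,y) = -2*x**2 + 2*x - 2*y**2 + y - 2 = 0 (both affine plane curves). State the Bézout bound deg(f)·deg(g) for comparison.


Common zeros: ∅; count = 0; Bézout bound = 4.

deg(f) = 2, deg(g) = 2, so Bézout bound = 4.
Scan x ∈ F_7. For each x, list the y ∈ F_7 with f(x, y) ≡ 0 and those with g(x, y) ≡ 0 (mod 7); the common zeros in that column are the intersection.
  x = 0: f ≡ 0 at y ∈ {3}; g ≡ 0 at y ∈ ∅; common: ∅.
  x = 1: f ≡ 0 at y ∈ {2, 4}; g ≡ 0 at y ∈ ∅; common: ∅.
  x = 2: f ≡ 0 at y ∈ ∅; g ≡ 0 at y ∈ {1, 3}; common: ∅.
  x = 3: f ≡ 0 at y ∈ ∅; g ≡ 0 at y ∈ {0, 4}; common: ∅.
  x = 4: f ≡ 0 at y ∈ {2, 4}; g ≡ 0 at y ∈ ∅; common: ∅.
  x = 5: f ≡ 0 at y ∈ {3}; g ≡ 0 at y ∈ {0, 4}; common: ∅.
  x = 6: f ≡ 0 at y ∈ {0, 6}; g ≡ 0 at y ∈ {1, 3}; common: ∅.
Collecting: common zeros = ∅, so the count is 0.
Comparison with the Bézout bound: 0 ≤ 4 = deg(f)·deg(g), as expected for curves with no common component (the affine F_7-count falls short of the bound because intersections may lie at infinity, over extension fields, or carry multiplicity).


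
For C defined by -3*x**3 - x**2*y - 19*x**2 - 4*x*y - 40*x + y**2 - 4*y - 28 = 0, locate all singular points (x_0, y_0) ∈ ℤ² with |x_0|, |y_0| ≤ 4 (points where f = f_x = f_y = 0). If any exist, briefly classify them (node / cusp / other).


Singular points: {(-2, 0)}; classification: node.

Compute partial derivatives:
  f_x = -9*x**2 - 2*x*y - 38*x - 4*y - 40.
  f_y = -x**2 - 4*x + 2*y - 4.
Scan x_0 ∈ {−4, ..., 4}. For each x_0, f_y(x_0, y) is a polynomial in y; find its integer roots y ∈ {−4, ..., 4}, then test f_x and f at those candidates.
  x = -4: f_y(-4, y) = 2*y - 4; vanishes at y ∈ {2}. (-4, 2): f_x = -24 ≠ 0.
  x = -3: f_y(-3, y) = 2*y - 1; no integer root y with |y| ≤ 4.
  x = -2: f_y(-2, y) = 2*y; vanishes at y ∈ {0}. (-2, 0): f_x = 0, f = 0 — SINGULAR.
  x = -1: f_y(-1, y) = 2*y - 1; no integer root y with |y| ≤ 4.
  x = 0: f_y(0, y) = 2*y - 4; vanishes at y ∈ {2}. (0, 2): f_x = -48 ≠ 0.
  x = 1: f_y(1, y) = 2*y - 9; no integer root y with |y| ≤ 4.
  x = 2: f_y(2, y) = 2*y - 16; no integer root y with |y| ≤ 4.
  x = 3: f_y(3, y) = 2*y - 25; no integer root y with |y| ≤ 4.
  x = 4: f_y(4, y) = 2*y - 36; no integer root y with |y| ≤ 4.
Only singular point on the grid: (-2, 0).
Classify: substitute x = -2 + u, y = 0 + v and expand: f = -3*u**3 - u**2*v - u**2 + v**2.
No constant or linear terms (consistent with a singular point). Quadratic part: -u**2 + v**2. Cubic part: -3*u**3 - u**2*v.
The quadratic part v**2 - u**2 = (v − u)(v + u) splits into two distinct linear factors, so there are two distinct tangent lines y − 0 = ±(x − -2) — this is a node (ordinary double point).
Classification: node.


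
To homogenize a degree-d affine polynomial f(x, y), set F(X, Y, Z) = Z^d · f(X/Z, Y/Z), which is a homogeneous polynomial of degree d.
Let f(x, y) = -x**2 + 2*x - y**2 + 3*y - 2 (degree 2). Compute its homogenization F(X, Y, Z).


F(X, Y, Z) = -X**2 + 2*X*Z - Y**2 + 3*Y*Z - 2*Z**2

deg(f) = 2.
Substitute x = X/Z, y = Y/Z into f, then multiply by Z^2.
  monomial -1·x^2·y^0 ↦ -1·X^2·Y^0·Z^0.
  monomial 2·x^1·y^0 ↦ 2·X^1·Y^0·Z^1.
  monomial -1·x^0·y^2 ↦ -1·X^0·Y^2·Z^0.
  monomial 3·x^0·y^1 ↦ 3·X^0·Y^1·Z^1.
  monomial -2·x^0·y^0 ↦ -2·X^0·Y^0·Z^2.
Collecting: F(X, Y, Z) = -X**2 + 2*X*Z - Y**2 + 3*Y*Z - 2*Z**2.


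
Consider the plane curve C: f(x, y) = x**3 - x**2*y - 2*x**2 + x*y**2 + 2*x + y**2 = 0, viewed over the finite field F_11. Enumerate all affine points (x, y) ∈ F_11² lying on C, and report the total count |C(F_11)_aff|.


Affine F_11-points: {(0, 0), (1, 8), (1, 9), (2, 6), (2, 10), (5, 1), (5, 5), (7, 6), (7, 7), (8, 2), (8, 10), (10, 6)}; count = 12.

For each of the 121 pairs (x, y) ∈ F_11², evaluate f(x, y) mod 11. Record the zeros.
  x = 0: [0↦0, 1↦1, 2↦4, 3↦9, 4↦5, 5↦3, 6↦3, 7↦5, 8↦9, 9↦4, 10↦1]  zeros at y ∈ {0}
  x = 1: [0↦1, 1↦2, 2↦7, 3↦5, 4↦7, 5↦2, 6↦1, 7↦4, 8↦0, 9↦0, 10↦4]  zeros at y ∈ {8, 9}
  x = 2: [0↦4, 1↦3, 2↦8, 3↦8, 4↦3, 5↦4, 6↦0, 7↦2, 8↦10, 9↦2, 10↦0]  zeros at y ∈ {6, 10}
  x = 3: [0↦4, 1↦10, 2↦2, 3↦2, 4↦10, 5↦4, 6↦6, 7↦5, 8↦1, 9↦5, 10↦6]  zeros at y ∈ ∅
  x = 4: [0↦7, 1↦7, 2↦6, 3↦4, 4↦1, 5↦8, 6↦3, 7↦8, 8↦1, 9↦4, 10↦6]  zeros at y ∈ ∅
  x = 5: [0↦8, 1↦0, 2↦4, 3↦9, 4↦4, 5↦0, 6↦8, 7↦6, 8↦5, 9↦5, 10↦6]  zeros at y ∈ {1, 5}
  x = 6: [0↦2, 1↦6, 2↦2, 3↦1, 4↦3, 5↦8, 6↦5, 7↦5, 8↦8, 9↦3, 10↦1]  zeros at y ∈ ∅
  x = 7: [0↦6, 1↦9, 2↦6, 3↦8, 4↦4, 5↦5, 6↦0, 7↦0, 8↦5, 9↦4, 10↦8]  zeros at y ∈ {6, 7}
  x = 8: [0↦4, 1↦4, 2↦0, 3↦3, 4↦2, 5↦8, 6↦10, 7↦8, 8↦2, 9↦3, 10↦0]  zeros at y ∈ {2, 10}
  x = 9: [0↦2, 1↦8, 2↦1, 3↦3, 4↦3, 5↦1, 6↦8, 7↦2, 8↦5, 9↦6, 10↦5]  zeros at y ∈ ∅
  x = 10: [0↦6, 1↦5, 2↦4, 3↦3, 4↦2, 5↦1, 6↦0, 7↦10, 8↦9, 9↦8, 10↦7]  zeros at y ∈ {6}
Collecting zeros: affine points = {(0, 0), (1, 8), (1, 9), (2, 6), (2, 10), (5, 1), (5, 5), (7, 6), (7, 7), (8, 2), (8, 10), (10, 6)}.
Total count |C(F_11)_aff| = 12.


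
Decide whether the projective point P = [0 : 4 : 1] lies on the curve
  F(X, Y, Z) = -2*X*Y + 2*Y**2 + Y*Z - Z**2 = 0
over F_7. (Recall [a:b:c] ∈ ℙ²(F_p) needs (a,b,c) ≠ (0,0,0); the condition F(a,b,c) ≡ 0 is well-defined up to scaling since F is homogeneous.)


F(0,4,1) ≡ 0 (mod 7); P is on the curve.

Evaluate F(0, 4, 1) term-by-term (mod 7).
  -2*X*Y ↦ -2·0·4·1 = 0
  2*Y**2 ↦ 2·1·16·1 = 32
  Y*Z ↦ 1·1·4·1 = 4
  -Z**2 ↦ -1·1·1·1 = -1
Sum: F(0, 4, 1) = (0) + (32) + (4) + (-1) = 35.
Reducing mod 7: 35 ≡ 0 (mod 7).
Since F(a, b, c) ≡ 0 (mod 7), P lies on the curve.


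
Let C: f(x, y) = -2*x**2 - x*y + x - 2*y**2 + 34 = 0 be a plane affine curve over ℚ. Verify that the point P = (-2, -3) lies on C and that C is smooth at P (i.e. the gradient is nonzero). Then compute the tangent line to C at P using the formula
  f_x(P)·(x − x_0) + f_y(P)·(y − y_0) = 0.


Tangent line at P: 12*x + 14*y + 66 = 0.

Step 1: f(-2, -3) = 0, so P lies on C.
Step 2: partial derivatives
  f_x(x, y) = -4*x - y + 1, f_y(x, y) = -x - 4*y.
  f_x(P) = 12, f_y(P) = 14 (gradient nonzero, so P is smooth).
Step 3: tangent line at P: 12·(x − -2) + 14·(y − -3) = 0.
Expanding: 12*x + 14*y + 66 = 0.


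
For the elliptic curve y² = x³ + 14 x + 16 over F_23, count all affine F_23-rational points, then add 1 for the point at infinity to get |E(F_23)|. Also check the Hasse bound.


Affine points = {(0, 4), (0, 19), (1, 10), (1, 13), (2, 11), (2, 12), (3, 4), (3, 19), (5, 2), (5, 21), (10, 11), (10, 12), (11, 11), (11, 12), (12, 7), (12, 16), (13, 7), (13, 16), (14, 9), (14, 14), (15, 6), (15, 17), (16, 9), (16, 14), (20, 4), (20, 19), (21, 7), (21, 16), (22, 1), (22, 22)}; affine count = 30; |E(F_23)| = 31.

Discriminant check: Δ ∝ 4a³ + 27b² = 4·14³ + 27·16² = 4·2744 + 27·256 ≡ 17 (mod 23). Nonzero ⇒ E is nonsingular.
For each x ∈ F_23, compute rhs = x³ + 14·x + 16 mod 23, then count y ∈ F_23 with y² ≡ rhs.
  x = 0: rhs = 16, matching y values: 4, 19 (2 points).
  x = 1: rhs = 8, matching y values: 10, 13 (2 points).
  x = 2: rhs = 6, matching y values: 11, 12 (2 points).
  x = 3: rhs = 16, matching y values: 4, 19 (2 points).
  x = 4: rhs = 21, matching y values: none (0 points).
  x = 5: rhs = 4, matching y values: 2, 21 (2 points).
  x = 6: rhs = 17, matching y values: none (0 points).
  x = 7: rhs = 20, matching y values: none (0 points).
  x = 8: rhs = 19, matching y values: none (0 points).
  x = 9: rhs = 20, matching y values: none (0 points).
  x = 10: rhs = 6, matching y values: 11, 12 (2 points).
  x = 11: rhs = 6, matching y values: 11, 12 (2 points).
  x = 12: rhs = 3, matching y values: 7, 16 (2 points).
  x = 13: rhs = 3, matching y values: 7, 16 (2 points).
  x = 14: rhs = 12, matching y values: 9, 14 (2 points).
  x = 15: rhs = 13, matching y values: 6, 17 (2 points).
  x = 16: rhs = 12, matching y values: 9, 14 (2 points).
  x = 17: rhs = 15, matching y values: none (0 points).
  x = 18: rhs = 5, matching y values: none (0 points).
  x = 19: rhs = 11, matching y values: none (0 points).
  x = 20: rhs = 16, matching y values: 4, 19 (2 points).
  x = 21: rhs = 3, matching y values: 7, 16 (2 points).
  x = 22: rhs = 1, matching y values: 1, 22 (2 points).
Total affine count: 30.
Full point count |E(F_23)| = 30 + 1 = 31.
Hasse bound: |31 − (23+1)| = |7| = 7 ≤ 2√23 ≈ 9.5917 ✓.


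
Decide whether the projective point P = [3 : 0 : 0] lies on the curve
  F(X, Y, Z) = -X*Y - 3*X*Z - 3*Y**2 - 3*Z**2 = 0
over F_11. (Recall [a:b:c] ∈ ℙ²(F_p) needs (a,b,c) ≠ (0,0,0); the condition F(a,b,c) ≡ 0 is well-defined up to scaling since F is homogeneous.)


F(3,0,0) ≡ 0 (mod 11); P is on the curve.

Evaluate F(3, 0, 0) term-by-term (mod 11).
  -X*Y ↦ -1·3·0·1 = 0
  -3*X*Z ↦ -3·3·1·0 = 0
  -3*Y**2 ↦ -3·1·0·1 = 0
  -3*Z**2 ↦ -3·1·1·0 = 0
Sum: F(3, 0, 0) = (0) + (0) + (0) + (0) = 0.
Reducing mod 11: 0 ≡ 0 (mod 11).
Since F(a, b, c) ≡ 0 (mod 11), P lies on the curve.


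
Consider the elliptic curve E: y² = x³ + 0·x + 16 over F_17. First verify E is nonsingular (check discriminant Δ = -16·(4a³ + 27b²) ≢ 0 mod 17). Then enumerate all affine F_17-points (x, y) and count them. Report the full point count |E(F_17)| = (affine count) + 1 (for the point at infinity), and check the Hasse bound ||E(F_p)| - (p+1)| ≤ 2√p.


Affine points = {(0, 4), (0, 13), (1, 0), (3, 3), (3, 14), (7, 6), (7, 11), (8, 1), (8, 16), (10, 8), (10, 9), (11, 2), (11, 15), (15, 5), (15, 12), (16, 7), (16, 10)}; affine count = 17; |E(F_17)| = 18.

Discriminant check: Δ ∝ 4a³ + 27b² = 4·0³ + 27·16² = 4·0 + 27·256 ≡ 10 (mod 17). Nonzero ⇒ E is nonsingular.
For each x ∈ F_17, compute rhs = x³ + 0·x + 16 mod 17, then count y ∈ F_17 with y² ≡ rhs.
  x = 0: rhs = 16, matching y values: 4, 13 (2 points).
  x = 1: rhs = 0, matching y values: 0 (1 points).
  x = 2: rhs = 7, matching y values: none (0 points).
  x = 3: rhs = 9, matching y values: 3, 14 (2 points).
  x = 4: rhs = 12, matching y values: none (0 points).
  x = 5: rhs = 5, matching y values: none (0 points).
  x = 6: rhs = 11, matching y values: none (0 points).
  x = 7: rhs = 2, matching y values: 6, 11 (2 points).
  x = 8: rhs = 1, matching y values: 1, 16 (2 points).
  x = 9: rhs = 14, matching y values: none (0 points).
  x = 10: rhs = 13, matching y values: 8, 9 (2 points).
  x = 11: rhs = 4, matching y values: 2, 15 (2 points).
  x = 12: rhs = 10, matching y values: none (0 points).
  x = 13: rhs = 3, matching y values: none (0 points).
  x = 14: rhs = 6, matching y values: none (0 points).
  x = 15: rhs = 8, matching y values: 5, 12 (2 points).
  x = 16: rhs = 15, matching y values: 7, 10 (2 points).
Total affine count: 17.
Full point count |E(F_17)| = 17 + 1 = 18.
Hasse bound: |18 − (17+1)| = |0| = 0 ≤ 2√17 ≈ 8.2462 ✓.


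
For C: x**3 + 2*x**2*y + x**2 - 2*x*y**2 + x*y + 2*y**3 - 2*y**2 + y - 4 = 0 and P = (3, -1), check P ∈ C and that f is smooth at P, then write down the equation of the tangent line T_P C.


Tangent line at P: 18*x + 44*y - 10 = 0.

Step 1: f(3, -1) = 0, so P lies on C.
Step 2: partial derivatives
  f_x(x, y) = 3*x**2 + 4*x*y + 2*x - 2*y**2 + y, f_y(x, y) = 2*x**2 - 4*x*y + x + 6*y**2 - 4*y + 1.
  f_x(P) = 18, f_y(P) = 44 (gradient nonzero, so P is smooth).
Step 3: tangent line at P: 18·(x − 3) + 44·(y − -1) = 0.
Expanding: 18*x + 44*y - 10 = 0.


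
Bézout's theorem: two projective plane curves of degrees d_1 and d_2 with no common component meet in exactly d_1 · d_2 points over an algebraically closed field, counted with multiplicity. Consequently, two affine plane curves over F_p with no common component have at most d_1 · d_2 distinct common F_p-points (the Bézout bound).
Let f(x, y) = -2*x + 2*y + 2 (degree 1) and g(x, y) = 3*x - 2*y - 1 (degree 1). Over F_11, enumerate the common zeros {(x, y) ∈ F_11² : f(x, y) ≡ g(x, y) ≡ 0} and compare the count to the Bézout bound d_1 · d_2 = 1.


Common zeros: {(10, 9)}; count = 1; Bézout bound = 1.

deg(f) = 1, deg(g) = 1, so Bézout bound = 1.
Scan x ∈ F_11. For each x, list the y ∈ F_11 with f(x, y) ≡ 0 and those with g(x, y) ≡ 0 (mod 11); the common zeros in that column are the intersection.
  x = 0: f ≡ 0 at y ∈ {10}; g ≡ 0 at y ∈ {5}; common: ∅.
  x = 1: f ≡ 0 at y ∈ {0}; g ≡ 0 at y ∈ {1}; common: ∅.
  x = 2: f ≡ 0 at y ∈ {1}; g ≡ 0 at y ∈ {8}; common: ∅.
  x = 3: f ≡ 0 at y ∈ {2}; g ≡ 0 at y ∈ {4}; common: ∅.
  x = 4: f ≡ 0 at y ∈ {3}; g ≡ 0 at y ∈ {0}; common: ∅.
  x = 5: f ≡ 0 at y ∈ {4}; g ≡ 0 at y ∈ {7}; common: ∅.
  x = 6: f ≡ 0 at y ∈ {5}; g ≡ 0 at y ∈ {3}; common: ∅.
  x = 7: f ≡ 0 at y ∈ {6}; g ≡ 0 at y ∈ {10}; common: ∅.
  x = 8: f ≡ 0 at y ∈ {7}; g ≡ 0 at y ∈ {6}; common: ∅.
  x = 9: f ≡ 0 at y ∈ {8}; g ≡ 0 at y ∈ {2}; common: ∅.
  x = 10: f ≡ 0 at y ∈ {9}; g ≡ 0 at y ∈ {9}; common: {9}.
Collecting: common zeros = {(10, 9)}, so the count is 1.
Comparison with the Bézout bound: 1 ≤ 1 = deg(f)·deg(g), as expected for curves with no common component (the bound is attained).


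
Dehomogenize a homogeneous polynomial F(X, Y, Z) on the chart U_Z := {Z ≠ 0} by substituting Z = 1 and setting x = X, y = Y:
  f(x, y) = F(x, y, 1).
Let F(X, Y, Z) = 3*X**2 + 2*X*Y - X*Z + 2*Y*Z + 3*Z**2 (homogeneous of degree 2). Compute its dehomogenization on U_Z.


f(x, y) = 3*x**2 + 2*x*y - x + 2*y + 3

On U_Z we set Z = 1. Each monomial c·X^i·Y^j·Z^k in F becomes c·x^i·y^j·1^k = c·x^i·y^j.
Substituting Z = 1: F(X, Y, 1) = 3*x**2 + 2*x*y - x + 2*y + 3.
Note: deg(f) ≤ deg(F) = 2; strict inequality happens when F is divisible by Z (lost terms).


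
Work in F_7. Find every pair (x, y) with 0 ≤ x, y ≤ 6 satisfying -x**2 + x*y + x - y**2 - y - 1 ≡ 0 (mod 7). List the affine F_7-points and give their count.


Affine F_7-points: {(0, 2), (0, 4), (3, 0), (3, 2), (5, 0), (5, 4)}; count = 6.

For each of the 49 pairs (x, y) ∈ F_7², evaluate f(x, y) mod 7. Record the zeros.
  x = 0: [0↦6, 1↦4, 2↦0, 3↦1, 4↦0, 5↦4, 6↦6]  zeros at y ∈ {2, 4}
  x = 1: [0↦6, 1↦5, 2↦2, 3↦4, 4↦4, 5↦2, 6↦5]  zeros at y ∈ ∅
  x = 2: [0↦4, 1↦4, 2↦2, 3↦5, 4↦6, 5↦5, 6↦2]  zeros at y ∈ ∅
  x = 3: [0↦0, 1↦1, 2↦0, 3↦4, 4↦6, 5↦6, 6↦4]  zeros at y ∈ {0, 2}
  x = 4: [0↦1, 1↦3, 2↦3, 3↦1, 4↦4, 5↦5, 6↦4]  zeros at y ∈ ∅
  x = 5: [0↦0, 1↦3, 2↦4, 3↦3, 4↦0, 5↦2, 6↦2]  zeros at y ∈ {0, 4}
  x = 6: [0↦4, 1↦1, 2↦3, 3↦3, 4↦1, 5↦4, 6↦5]  zeros at y ∈ ∅
Collecting zeros: affine points = {(0, 2), (0, 4), (3, 0), (3, 2), (5, 0), (5, 4)}.
Total count |C(F_7)_aff| = 6.


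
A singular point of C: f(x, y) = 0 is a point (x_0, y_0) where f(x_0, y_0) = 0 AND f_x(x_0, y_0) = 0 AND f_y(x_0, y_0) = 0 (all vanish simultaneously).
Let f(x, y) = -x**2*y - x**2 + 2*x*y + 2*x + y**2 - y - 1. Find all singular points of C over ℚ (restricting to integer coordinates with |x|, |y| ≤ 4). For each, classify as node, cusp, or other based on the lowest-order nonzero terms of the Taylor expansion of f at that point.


Singular points: {(1, 0)}; classification: node.

Compute partial derivatives:
  f_x = -2*x*y - 2*x + 2*y + 2.
  f_y = -x**2 + 2*x + 2*y - 1.
Scan x_0 ∈ {−4, ..., 4}. For each x_0, f_y(x_0, y) is a polynomial in y; find its integer roots y ∈ {−4, ..., 4}, then test f_x and f at those candidates.
  x = -4: f_y(-4, y) = 2*y - 25; no integer root y with |y| ≤ 4.
  x = -3: f_y(-3, y) = 2*y - 16; no integer root y with |y| ≤ 4.
  x = -2: f_y(-2, y) = 2*y - 9; no integer root y with |y| ≤ 4.
  x = -1: f_y(-1, y) = 2*y - 4; vanishes at y ∈ {2}. (-1, 2): f_x = 12 ≠ 0.
  x = 0: f_y(0, y) = 2*y - 1; no integer root y with |y| ≤ 4.
  x = 1: f_y(1, y) = 2*y; vanishes at y ∈ {0}. (1, 0): f_x = 0, f = 0 — SINGULAR.
  x = 2: f_y(2, y) = 2*y - 1; no integer root y with |y| ≤ 4.
  x = 3: f_y(3, y) = 2*y - 4; vanishes at y ∈ {2}. (3, 2): f_x = -12 ≠ 0.
  x = 4: f_y(4, y) = 2*y - 9; no integer root y with |y| ≤ 4.
Only singular point on the grid: (1, 0).
Classify: substitute x = 1 + u, y = 0 + v and expand: f = -u**2*v - u**2 + v**2.
No constant or linear terms (consistent with a singular point). Quadratic part: -u**2 + v**2. Cubic part: -u**2*v.
The quadratic part v**2 - u**2 = (v − u)(v + u) splits into two distinct linear factors, so there are two distinct tangent lines y − 0 = ±(x − 1) — this is a node (ordinary double point).
Classification: node.


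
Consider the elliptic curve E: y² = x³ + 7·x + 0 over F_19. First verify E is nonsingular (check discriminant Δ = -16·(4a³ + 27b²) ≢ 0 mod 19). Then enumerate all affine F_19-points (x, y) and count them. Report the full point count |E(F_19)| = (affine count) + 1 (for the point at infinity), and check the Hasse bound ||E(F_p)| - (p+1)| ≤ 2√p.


Affine points = {(0, 0), (4, 4), (4, 15), (6, 7), (6, 12), (8, 6), (8, 13), (10, 5), (10, 14), (12, 8), (12, 11), (14, 7), (14, 12), (16, 3), (16, 16), (17, 4), (17, 15), (18, 7), (18, 12)}; affine count = 19; |E(F_19)| = 20.

Discriminant check: Δ ∝ 4a³ + 27b² = 4·7³ + 27·0² = 4·343 + 27·0 ≡ 4 (mod 19). Nonzero ⇒ E is nonsingular.
For each x ∈ F_19, compute rhs = x³ + 7·x + 0 mod 19, then count y ∈ F_19 with y² ≡ rhs.
  x = 0: rhs = 0, matching y values: 0 (1 points).
  x = 1: rhs = 8, matching y values: none (0 points).
  x = 2: rhs = 3, matching y values: none (0 points).
  x = 3: rhs = 10, matching y values: none (0 points).
  x = 4: rhs = 16, matching y values: 4, 15 (2 points).
  x = 5: rhs = 8, matching y values: none (0 points).
  x = 6: rhs = 11, matching y values: 7, 12 (2 points).
  x = 7: rhs = 12, matching y values: none (0 points).
  x = 8: rhs = 17, matching y values: 6, 13 (2 points).
  x = 9: rhs = 13, matching y values: none (0 points).
  x = 10: rhs = 6, matching y values: 5, 14 (2 points).
  x = 11: rhs = 2, matching y values: none (0 points).
  x = 12: rhs = 7, matching y values: 8, 11 (2 points).
  x = 13: rhs = 8, matching y values: none (0 points).
  x = 14: rhs = 11, matching y values: 7, 12 (2 points).
  x = 15: rhs = 3, matching y values: none (0 points).
  x = 16: rhs = 9, matching y values: 3, 16 (2 points).
  x = 17: rhs = 16, matching y values: 4, 15 (2 points).
  x = 18: rhs = 11, matching y values: 7, 12 (2 points).
Total affine count: 19.
Full point count |E(F_19)| = 19 + 1 = 20.
Hasse bound: |20 − (19+1)| = |0| = 0 ≤ 2√19 ≈ 8.7178 ✓.


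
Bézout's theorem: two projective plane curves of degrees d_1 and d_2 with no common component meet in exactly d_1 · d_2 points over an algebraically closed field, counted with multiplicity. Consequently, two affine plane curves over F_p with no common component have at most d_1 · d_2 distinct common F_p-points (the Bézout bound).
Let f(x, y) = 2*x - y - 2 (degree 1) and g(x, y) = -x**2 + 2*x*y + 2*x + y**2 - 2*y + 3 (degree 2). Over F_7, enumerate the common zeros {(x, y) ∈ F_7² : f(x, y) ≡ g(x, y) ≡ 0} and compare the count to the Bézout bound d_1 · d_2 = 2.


Common zeros: ∅; count = 0; Bézout bound = 2.

deg(f) = 1, deg(g) = 2, so Bézout bound = 2.
Scan x ∈ F_7. For each x, list the y ∈ F_7 with f(x, y) ≡ 0 and those with g(x, y) ≡ 0 (mod 7); the common zeros in that column are the intersection.
  x = 0: f ≡ 0 at y ∈ {5}; g ≡ 0 at y ∈ ∅; common: ∅.
  x = 1: f ≡ 0 at y ∈ {0}; g ≡ 0 at y ∈ ∅; common: ∅.
  x = 2: f ≡ 0 at y ∈ {2}; g ≡ 0 at y ∈ ∅; common: ∅.
  x = 3: f ≡ 0 at y ∈ {4}; g ≡ 0 at y ∈ {0, 3}; common: ∅.
  x = 4: f ≡ 0 at y ∈ {6}; g ≡ 0 at y ∈ {4}; common: ∅.
  x = 5: f ≡ 0 at y ∈ {1}; g ≡ 0 at y ∈ {3}; common: ∅.
  x = 6: f ≡ 0 at y ∈ {3}; g ≡ 0 at y ∈ {0, 4}; common: ∅.
Collecting: common zeros = ∅, so the count is 0.
Comparison with the Bézout bound: 0 ≤ 2 = deg(f)·deg(g), as expected for curves with no common component (the affine F_7-count falls short of the bound because intersections may lie at infinity, over extension fields, or carry multiplicity).


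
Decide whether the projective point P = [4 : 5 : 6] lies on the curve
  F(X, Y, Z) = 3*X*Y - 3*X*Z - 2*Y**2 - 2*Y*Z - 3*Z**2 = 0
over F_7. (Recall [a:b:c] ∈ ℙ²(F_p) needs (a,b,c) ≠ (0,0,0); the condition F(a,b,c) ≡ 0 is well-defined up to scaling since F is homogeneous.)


F(4,5,6) ≡ 1 (mod 7); P is NOT on the curve.

Evaluate F(4, 5, 6) term-by-term (mod 7).
  3*X*Y ↦ 3·4·5·1 = 60
  -3*X*Z ↦ -3·4·1·6 = -72
  -2*Y**2 ↦ -2·1·25·1 = -50
  -2*Y*Z ↦ -2·1·5·6 = -60
  -3*Z**2 ↦ -3·1·1·36 = -108
Sum: F(4, 5, 6) = (60) + (-72) + (-50) + (-60) + (-108) = -230.
Reducing mod 7: -230 ≡ 1 (mod 7).
Since F(a, b, c) ≡ 1 ≠ 0 (mod 7), P does NOT lie on the curve.


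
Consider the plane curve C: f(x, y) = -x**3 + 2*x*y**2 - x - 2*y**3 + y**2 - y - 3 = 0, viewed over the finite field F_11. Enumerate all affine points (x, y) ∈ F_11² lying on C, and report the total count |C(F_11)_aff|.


Affine F_11-points: {(1, 2), (2, 1), (2, 2), (2, 5), (3, 0), (6, 3), (6, 10), (7, 1), (7, 3), (7, 9), (8, 2), (9, 3), (9, 6)}; count = 13.

For each of the 121 pairs (x, y) ∈ F_11², evaluate f(x, y) mod 11. Record the zeros.
  x = 0: [0↦8, 1↦6, 2↦5, 3↦4, 4↦2, 5↦9, 6↦2, 7↦2, 8↦8, 9↦8, 10↦1]  zeros at y ∈ ∅
  x = 1: [0↦6, 1↦6, 2↦0, 3↦9, 4↦10, 5↦2, 6↦6, 7↦10, 8↦2, 9↦3, 10↦1]  zeros at y ∈ {2}
  x = 2: [0↦9, 1↦0, 2↦0, 3↦8, 4↦1, 5↦0, 6↦4, 7↦1, 8↦1, 9↦3, 10↦6]  zeros at y ∈ {1, 2, 5}
  x = 3: [0↦0, 1↦4, 2↦10, 3↦6, 4↦2, 5↦8, 6↦1, 7↦2, 8↦10, 9↦2, 10↦10]  zeros at y ∈ {0}
  x = 4: [0↦6, 1↦1, 2↦2, 3↦8, 4↦7, 5↦9, 6↦2, 7↦7, 8↦1, 9↦5, 10↦7]  zeros at y ∈ ∅
  x = 5: [0↦10, 1↦7, 2↦3, 3↦8, 4↦10, 5↦8, 6↦1, 7↦10, 8↦1, 9↦6, 10↦2]  zeros at y ∈ ∅
  x = 6: [0↦6, 1↦5, 2↦7, 3↦0, 4↦5, 5↦10, 6↦3, 7↦5, 8↦4, 9↦10, 10↦0]  zeros at y ∈ {3, 10}
  x = 7: [0↦10, 1↦0, 2↦8, 3↦0, 4↦8, 5↦9, 6↦2, 7↦8, 8↦4, 9↦0, 10↦6]  zeros at y ∈ {1, 3, 9}
  x = 8: [0↦5, 1↦8, 2↦0, 3↦2, 4↦2, 5↦10, 6↦3, 7↦2, 8↦6, 9↦3, 10↦3]  zeros at y ∈ {2}
  x = 9: [0↦7, 1↦1, 2↦10, 3↦0, 4↦3, 5↦7, 6↦0, 7↦3, 8↦4, 9↦2, 10↦7]  zeros at y ∈ {3, 6}
  x = 10: [0↦10, 1↦6, 2↦10, 3↦10, 4↦5, 5↦5, 6↦9, 7↦5, 8↦3, 9↦2, 10↦1]  zeros at y ∈ ∅
Collecting zeros: affine points = {(1, 2), (2, 1), (2, 2), (2, 5), (3, 0), (6, 3), (6, 10), (7, 1), (7, 3), (7, 9), (8, 2), (9, 3), (9, 6)}.
Total count |C(F_11)_aff| = 13.


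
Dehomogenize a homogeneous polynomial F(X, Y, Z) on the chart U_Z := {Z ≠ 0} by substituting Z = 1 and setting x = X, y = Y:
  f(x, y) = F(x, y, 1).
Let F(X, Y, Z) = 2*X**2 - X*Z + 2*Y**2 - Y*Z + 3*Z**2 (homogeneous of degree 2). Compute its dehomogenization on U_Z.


f(x, y) = 2*x**2 - x + 2*y**2 - y + 3

On U_Z we set Z = 1. Each monomial c·X^i·Y^j·Z^k in F becomes c·x^i·y^j·1^k = c·x^i·y^j.
Substituting Z = 1: F(X, Y, 1) = 2*x**2 - x + 2*y**2 - y + 3.
Note: deg(f) ≤ deg(F) = 2; strict inequality happens when F is divisible by Z (lost terms).


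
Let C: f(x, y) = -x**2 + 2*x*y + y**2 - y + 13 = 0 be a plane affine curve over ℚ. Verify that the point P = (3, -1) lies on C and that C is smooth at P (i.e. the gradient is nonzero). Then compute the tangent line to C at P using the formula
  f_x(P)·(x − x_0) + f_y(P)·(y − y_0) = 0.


Tangent line at P: -8*x + 3*y + 27 = 0.

Step 1: f(3, -1) = 0, so P lies on C.
Step 2: partial derivatives
  f_x(x, y) = -2*x + 2*y, f_y(x, y) = 2*x + 2*y - 1.
  f_x(P) = -8, f_y(P) = 3 (gradient nonzero, so P is smooth).
Step 3: tangent line at P: -8·(x − 3) + 3·(y − -1) = 0.
Expanding: -8*x + 3*y + 27 = 0.


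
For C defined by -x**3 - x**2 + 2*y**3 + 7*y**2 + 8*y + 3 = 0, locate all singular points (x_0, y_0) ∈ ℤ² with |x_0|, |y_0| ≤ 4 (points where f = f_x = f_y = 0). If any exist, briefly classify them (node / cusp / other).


Singular points: {(0, -1)}; classification: node.

Compute partial derivatives:
  f_x = -3*x**2 - 2*x.
  f_y = 6*y**2 + 14*y + 8.
Scan x_0 ∈ {−4, ..., 4}. For each x_0, f_y(x_0, y) is a polynomial in y; find its integer roots y ∈ {−4, ..., 4}, then test f_x and f at those candidates.
  x = -4: f_y(-4, y) = 6*y**2 + 14*y + 8; vanishes at y ∈ {-1}. (-4, -1): f_x = -40 ≠ 0.
  x = -3: f_y(-3, y) = 6*y**2 + 14*y + 8; vanishes at y ∈ {-1}. (-3, -1): f_x = -21 ≠ 0.
  x = -2: f_y(-2, y) = 6*y**2 + 14*y + 8; vanishes at y ∈ {-1}. (-2, -1): f_x = -8 ≠ 0.
  x = -1: f_y(-1, y) = 6*y**2 + 14*y + 8; vanishes at y ∈ {-1}. (-1, -1): f_x = -1 ≠ 0.
  x = 0: f_y(0, y) = 6*y**2 + 14*y + 8; vanishes at y ∈ {-1}. (0, -1): f_x = 0, f = 0 — SINGULAR.
  x = 1: f_y(1, y) = 6*y**2 + 14*y + 8; vanishes at y ∈ {-1}. (1, -1): f_x = -5 ≠ 0.
  x = 2: f_y(2, y) = 6*y**2 + 14*y + 8; vanishes at y ∈ {-1}. (2, -1): f_x = -16 ≠ 0.
  x = 3: f_y(3, y) = 6*y**2 + 14*y + 8; vanishes at y ∈ {-1}. (3, -1): f_x = -33 ≠ 0.
  x = 4: f_y(4, y) = 6*y**2 + 14*y + 8; vanishes at y ∈ {-1}. (4, -1): f_x = -56 ≠ 0.
Only singular point on the grid: (0, -1).
Classify: substitute x = 0 + u, y = -1 + v and expand: f = -u**3 - u**2 + 2*v**3 + v**2.
No constant or linear terms (consistent with a singular point). Quadratic part: -u**2 + v**2. Cubic part: -u**3 + 2*v**3.
The quadratic part v**2 - u**2 = (v − u)(v + u) splits into two distinct linear factors, so there are two distinct tangent lines y − -1 = ±(x − 0) — this is a node (ordinary double point).
Classification: node.


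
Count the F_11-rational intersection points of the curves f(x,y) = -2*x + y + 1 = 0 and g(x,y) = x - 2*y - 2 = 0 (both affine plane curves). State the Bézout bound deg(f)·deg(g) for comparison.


Common zeros: {(0, 10)}; count = 1; Bézout bound = 1.

deg(f) = 1, deg(g) = 1, so Bézout bound = 1.
Scan x ∈ F_11. For each x, list the y ∈ F_11 with f(x, y) ≡ 0 and those with g(x, y) ≡ 0 (mod 11); the common zeros in that column are the intersection.
  x = 0: f ≡ 0 at y ∈ {10}; g ≡ 0 at y ∈ {10}; common: {10}.
  x = 1: f ≡ 0 at y ∈ {1}; g ≡ 0 at y ∈ {5}; common: ∅.
  x = 2: f ≡ 0 at y ∈ {3}; g ≡ 0 at y ∈ {0}; common: ∅.
  x = 3: f ≡ 0 at y ∈ {5}; g ≡ 0 at y ∈ {6}; common: ∅.
  x = 4: f ≡ 0 at y ∈ {7}; g ≡ 0 at y ∈ {1}; common: ∅.
  x = 5: f ≡ 0 at y ∈ {9}; g ≡ 0 at y ∈ {7}; common: ∅.
  x = 6: f ≡ 0 at y ∈ {0}; g ≡ 0 at y ∈ {2}; common: ∅.
  x = 7: f ≡ 0 at y ∈ {2}; g ≡ 0 at y ∈ {8}; common: ∅.
  x = 8: f ≡ 0 at y ∈ {4}; g ≡ 0 at y ∈ {3}; common: ∅.
  x = 9: f ≡ 0 at y ∈ {6}; g ≡ 0 at y ∈ {9}; common: ∅.
  x = 10: f ≡ 0 at y ∈ {8}; g ≡ 0 at y ∈ {4}; common: ∅.
Collecting: common zeros = {(0, 10)}, so the count is 1.
Comparison with the Bézout bound: 1 ≤ 1 = deg(f)·deg(g), as expected for curves with no common component (the bound is attained).


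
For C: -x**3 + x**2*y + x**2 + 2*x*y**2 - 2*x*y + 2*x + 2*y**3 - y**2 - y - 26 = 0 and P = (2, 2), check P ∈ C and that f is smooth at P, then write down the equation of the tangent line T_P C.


Tangent line at P: 6*x + 35*y - 82 = 0.

Step 1: f(2, 2) = 0, so P lies on C.
Step 2: partial derivatives
  f_x(x, y) = -3*x**2 + 2*x*y + 2*x + 2*y**2 - 2*y + 2, f_y(x, y) = x**2 + 4*x*y - 2*x + 6*y**2 - 2*y - 1.
  f_x(P) = 6, f_y(P) = 35 (gradient nonzero, so P is smooth).
Step 3: tangent line at P: 6·(x − 2) + 35·(y − 2) = 0.
Expanding: 6*x + 35*y - 82 = 0.


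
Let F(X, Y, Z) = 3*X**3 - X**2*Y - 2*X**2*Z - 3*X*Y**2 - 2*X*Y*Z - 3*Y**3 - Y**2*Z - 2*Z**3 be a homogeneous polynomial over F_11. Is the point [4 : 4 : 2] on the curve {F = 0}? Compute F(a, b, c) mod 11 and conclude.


F(4,4,2) ≡ 8 (mod 11); P is NOT on the curve.

Evaluate F(4, 4, 2) term-by-term (mod 11).
  3*X**3 ↦ 3·64·1·1 = 192
  -X**2*Y ↦ -1·16·4·1 = -64
  -2*X**2*Z ↦ -2·16·1·2 = -64
  -3*X*Y**2 ↦ -3·4·16·1 = -192
  -2*X*Y*Z ↦ -2·4·4·2 = -64
  -3*Y**3 ↦ -3·1·64·1 = -192
  -Y**2*Z ↦ -1·1·16·2 = -32
  -2*Z**3 ↦ -2·1·1·8 = -16
Sum: F(4, 4, 2) = (192) + (-64) + (-64) + (-192) + (-64) + (-192) + (-32) + (-16) = -432.
Reducing mod 11: -432 ≡ 8 (mod 11).
Since F(a, b, c) ≡ 8 ≠ 0 (mod 11), P does NOT lie on the curve.


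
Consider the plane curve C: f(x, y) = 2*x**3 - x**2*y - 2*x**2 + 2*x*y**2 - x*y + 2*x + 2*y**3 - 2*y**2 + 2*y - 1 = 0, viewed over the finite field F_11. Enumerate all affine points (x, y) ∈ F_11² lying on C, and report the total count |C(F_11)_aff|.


Affine F_11-points: {(0, 2), (0, 5), (1, 3), (2, 0), (2, 1), (2, 9), (3, 5), (4, 7), (5, 0), (6, 5), (7, 1), (8, 7), (9, 1), (9, 6), (9, 7)}; count = 15.

For each of the 121 pairs (x, y) ∈ F_11², evaluate f(x, y) mod 11. Record the zeros.
  x = 0: [0↦10, 1↦1, 2↦0, 3↦8, 4↦4, 5↦0, 6↦8, 7↦7, 8↦9, 9↦4, 10↦4]  zeros at y ∈ {2, 5}
  x = 1: [0↦1, 1↦3, 2↦6, 3↦0, 4↦8, 5↦9, 6↦4, 7↦5, 8↦2, 9↦7, 10↦10]  zeros at y ∈ {3}
  x = 2: [0↦0, 1↦0, 2↦5, 3↦5, 4↦1, 5↦5, 6↦7, 7↦8, 8↦9, 9↦0, 10↦4]  zeros at y ∈ {0, 1, 9}
  x = 3: [0↦8, 1↦4, 2↦9, 3↦2, 4↦6, 5↦0, 6↦7, 7↦6, 8↦9, 9↦6, 10↦9]  zeros at y ∈ {5}
  x = 4: [0↦4, 1↦5, 2↦8, 3↦3, 4↦2, 5↦6, 6↦5, 7↦0, 8↦3, 9↦4, 10↦4]  zeros at y ∈ {7}
  x = 5: [0↦0, 1↦4, 2↦3, 3↦9, 4↦1, 5↦2, 6↦2, 7↦2, 8↦3, 9↦6, 10↦1]  zeros at y ∈ {0}
  x = 6: [0↦8, 1↦2, 2↦6, 3↦10, 4↦4, 5↦0, 6↦10, 7↦2, 8↦10, 9↦2, 10↦1]  zeros at y ∈ {5}
  x = 7: [0↦7, 1↦0, 2↦7, 3↦7, 4↦1, 5↦1, 6↦8, 7↦1, 8↦3, 9↦4, 10↦5]  zeros at y ∈ {1}
  x = 8: [0↦9, 1↦10, 2↦7, 3↦1, 4↦4, 5↦6, 6↦8, 7↦0, 8↦5, 9↦2, 10↦3]  zeros at y ∈ {7}
  x = 9: [0↦4, 1↦0, 2↦7, 3↦4, 4↦3, 5↦5, 6↦0, 7↦0, 8↦6, 9↦8, 10↦7]  zeros at y ∈ {1, 6, 7}
  x = 10: [0↦4, 1↦4, 2↦8, 3↦6, 4↦10, 5↦10, 6↦7, 7↦2, 8↦7, 9↦1, 10↦7]  zeros at y ∈ ∅
Collecting zeros: affine points = {(0, 2), (0, 5), (1, 3), (2, 0), (2, 1), (2, 9), (3, 5), (4, 7), (5, 0), (6, 5), (7, 1), (8, 7), (9, 1), (9, 6), (9, 7)}.
Total count |C(F_11)_aff| = 15.


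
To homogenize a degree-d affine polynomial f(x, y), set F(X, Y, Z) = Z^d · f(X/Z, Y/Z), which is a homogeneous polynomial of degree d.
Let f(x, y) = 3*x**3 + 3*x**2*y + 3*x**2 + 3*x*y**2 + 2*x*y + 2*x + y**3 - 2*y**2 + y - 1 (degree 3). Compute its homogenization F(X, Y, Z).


F(X, Y, Z) = 3*X**3 + 3*X**2*Y + 3*X**2*Z + 3*X*Y**2 + 2*X*Y*Z + 2*X*Z**2 + Y**3 - 2*Y**2*Z + Y*Z**2 - Z**3

deg(f) = 3.
Substitute x = X/Z, y = Y/Z into f, then multiply by Z^3.
  monomial 3·x^3·y^0 ↦ 3·X^3·Y^0·Z^0.
  monomial 3·x^2·y^1 ↦ 3·X^2·Y^1·Z^0.
  monomial 3·x^2·y^0 ↦ 3·X^2·Y^0·Z^1.
  monomial 3·x^1·y^2 ↦ 3·X^1·Y^2·Z^0.
  monomial 2·x^1·y^1 ↦ 2·X^1·Y^1·Z^1.
  monomial 2·x^1·y^0 ↦ 2·X^1·Y^0·Z^2.
  monomial 1·x^0·y^3 ↦ 1·X^0·Y^3·Z^0.
  monomial -2·x^0·y^2 ↦ -2·X^0·Y^2·Z^1.
  monomial 1·x^0·y^1 ↦ 1·X^0·Y^1·Z^2.
  monomial -1·x^0·y^0 ↦ -1·X^0·Y^0·Z^3.
Collecting: F(X, Y, Z) = 3*X**3 + 3*X**2*Y + 3*X**2*Z + 3*X*Y**2 + 2*X*Y*Z + 2*X*Z**2 + Y**3 - 2*Y**2*Z + Y*Z**2 - Z**3.


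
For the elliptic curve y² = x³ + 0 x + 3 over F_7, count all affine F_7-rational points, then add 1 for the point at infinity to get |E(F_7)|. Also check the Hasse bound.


Affine points = {(1, 2), (1, 5), (2, 2), (2, 5), (3, 3), (3, 4), (4, 2), (4, 5), (5, 3), (5, 4), (6, 3), (6, 4)}; affine count = 12; |E(F_7)| = 13.

Discriminant check: Δ ∝ 4a³ + 27b² = 4·0³ + 27·3² = 4·0 + 27·9 ≡ 5 (mod 7). Nonzero ⇒ E is nonsingular.
For each x ∈ F_7, compute rhs = x³ + 0·x + 3 mod 7, then count y ∈ F_7 with y² ≡ rhs.
  x = 0: rhs = 3, matching y values: none (0 points).
  x = 1: rhs = 4, matching y values: 2, 5 (2 points).
  x = 2: rhs = 4, matching y values: 2, 5 (2 points).
  x = 3: rhs = 2, matching y values: 3, 4 (2 points).
  x = 4: rhs = 4, matching y values: 2, 5 (2 points).
  x = 5: rhs = 2, matching y values: 3, 4 (2 points).
  x = 6: rhs = 2, matching y values: 3, 4 (2 points).
Total affine count: 12.
Full point count |E(F_7)| = 12 + 1 = 13.
Hasse bound: |13 − (7+1)| = |5| = 5 ≤ 2√7 ≈ 5.2915 ✓.


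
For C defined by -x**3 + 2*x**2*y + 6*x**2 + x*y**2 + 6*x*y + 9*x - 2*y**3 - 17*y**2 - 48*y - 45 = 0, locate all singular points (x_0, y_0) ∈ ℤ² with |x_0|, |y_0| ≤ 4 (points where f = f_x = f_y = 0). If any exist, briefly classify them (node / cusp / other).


Singular points: {(0, -3)}; classification: cusp.

Compute partial derivatives:
  f_x = -3*x**2 + 4*x*y + 12*x + y**2 + 6*y + 9.
  f_y = 2*x**2 + 2*x*y + 6*x - 6*y**2 - 34*y - 48.
Scan x_0 ∈ {−4, ..., 4}. For each x_0, f_y(x_0, y) is a polynomial in y; find its integer roots y ∈ {−4, ..., 4}, then test f_x and f at those candidates.
  x = -4: f_y(-4, y) = -6*y**2 - 42*y - 40; no integer root y with |y| ≤ 4.
  x = -3: f_y(-3, y) = -6*y**2 - 40*y - 48; no integer root y with |y| ≤ 4.
  x = -2: f_y(-2, y) = -6*y**2 - 38*y - 52; vanishes at y ∈ {-2}. (-2, -2): f_x = -19 ≠ 0.
  x = -1: f_y(-1, y) = -6*y**2 - 36*y - 52; no integer root y with |y| ≤ 4.
  x = 0: f_y(0, y) = -6*y**2 - 34*y - 48; vanishes at y ∈ {-3}. (0, -3): f_x = 0, f = 0 — SINGULAR.
  x = 1: f_y(1, y) = -6*y**2 - 32*y - 40; vanishes at y ∈ {-2}. (1, -2): f_x = 2 ≠ 0.
  x = 2: f_y(2, y) = -6*y**2 - 30*y - 28; no integer root y with |y| ≤ 4.
  x = 3: f_y(3, y) = -6*y**2 - 28*y - 12; no integer root y with |y| ≤ 4.
  x = 4: f_y(4, y) = -6*y**2 - 26*y + 8; no integer root y with |y| ≤ 4.
Only singular point on the grid: (0, -3).
Classify: substitute x = 0 + u, y = -3 + v and expand: f = -u**3 + 2*u**2*v + u*v**2 - 2*v**3 + v**2.
No constant or linear terms (consistent with a singular point). Quadratic part: v**2. Cubic part: -u**3 + 2*u**2*v + u*v**2 - 2*v**3.
The quadratic part v**2 is a perfect square, so there is a single (double) tangent line v = 0, i.e. y = -3. Restricting the cubic part to that line (v = 0) leaves -u**3 ≠ 0, so f is not divisible by v and the branch is v² ≈ u**3 to lowest order — this is a cusp.
Classification: cusp.


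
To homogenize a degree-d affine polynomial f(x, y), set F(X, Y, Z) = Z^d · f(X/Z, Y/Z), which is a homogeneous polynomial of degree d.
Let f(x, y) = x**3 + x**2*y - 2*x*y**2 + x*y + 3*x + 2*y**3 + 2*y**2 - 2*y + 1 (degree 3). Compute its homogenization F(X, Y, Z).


F(X, Y, Z) = X**3 + X**2*Y - 2*X*Y**2 + X*Y*Z + 3*X*Z**2 + 2*Y**3 + 2*Y**2*Z - 2*Y*Z**2 + Z**3

deg(f) = 3.
Substitute x = X/Z, y = Y/Z into f, then multiply by Z^3.
  monomial 1·x^3·y^0 ↦ 1·X^3·Y^0·Z^0.
  monomial 1·x^2·y^1 ↦ 1·X^2·Y^1·Z^0.
  monomial -2·x^1·y^2 ↦ -2·X^1·Y^2·Z^0.
  monomial 1·x^1·y^1 ↦ 1·X^1·Y^1·Z^1.
  monomial 3·x^1·y^0 ↦ 3·X^1·Y^0·Z^2.
  monomial 2·x^0·y^3 ↦ 2·X^0·Y^3·Z^0.
  monomial 2·x^0·y^2 ↦ 2·X^0·Y^2·Z^1.
  monomial -2·x^0·y^1 ↦ -2·X^0·Y^1·Z^2.
  monomial 1·x^0·y^0 ↦ 1·X^0·Y^0·Z^3.
Collecting: F(X, Y, Z) = X**3 + X**2*Y - 2*X*Y**2 + X*Y*Z + 3*X*Z**2 + 2*Y**3 + 2*Y**2*Z - 2*Y*Z**2 + Z**3.


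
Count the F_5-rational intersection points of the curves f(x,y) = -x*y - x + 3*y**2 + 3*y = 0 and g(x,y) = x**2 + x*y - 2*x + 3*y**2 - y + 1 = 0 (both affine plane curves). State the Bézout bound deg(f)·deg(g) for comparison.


Common zeros: {(0, 4), (3, 4), (4, 3)}; count = 3; Bézout bound = 4.

deg(f) = 2, deg(g) = 2, so Bézout bound = 4.
Scan x ∈ F_5. For each x, list the y ∈ F_5 with f(x, y) ≡ 0 and those with g(x, y) ≡ 0 (mod 5); the common zeros in that column are the intersection.
  x = 0: f ≡ 0 at y ∈ {0, 4}; g ≡ 0 at y ∈ {3, 4}; common: {4}.
  x = 1: f ≡ 0 at y ∈ {2, 4}; g ≡ 0 at y ∈ {0}; common: ∅.
  x = 2: f ≡ 0 at y ∈ {4}; g ≡ 0 at y ∈ {1, 2}; common: ∅.
  x = 3: f ≡ 0 at y ∈ {1, 4}; g ≡ 0 at y ∈ {2, 4}; common: {4}.
  x = 4: f ≡ 0 at y ∈ {3, 4}; g ≡ 0 at y ∈ {1, 3}; common: {3}.
Collecting: common zeros = {(0, 4), (3, 4), (4, 3)}, so the count is 3.
Comparison with the Bézout bound: 3 ≤ 4 = deg(f)·deg(g), as expected for curves with no common component (the affine F_5-count falls short of the bound because intersections may lie at infinity, over extension fields, or carry multiplicity).


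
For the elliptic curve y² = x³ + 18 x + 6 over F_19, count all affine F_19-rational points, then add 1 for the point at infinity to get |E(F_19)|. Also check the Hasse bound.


Affine points = {(0, 5), (0, 14), (1, 5), (1, 14), (3, 7), (3, 12), (4, 3), (4, 16), (6, 8), (6, 11), (7, 0), (8, 4), (8, 15), (9, 2), (9, 17), (13, 9), (13, 10), (14, 0), (16, 1), (16, 18), (17, 0), (18, 5), (18, 14)}; affine count = 23; |E(F_19)| = 24.

Discriminant check: Δ ∝ 4a³ + 27b² = 4·18³ + 27·6² = 4·5832 + 27·36 ≡ 18 (mod 19). Nonzero ⇒ E is nonsingular.
For each x ∈ F_19, compute rhs = x³ + 18·x + 6 mod 19, then count y ∈ F_19 with y² ≡ rhs.
  x = 0: rhs = 6, matching y values: 5, 14 (2 points).
  x = 1: rhs = 6, matching y values: 5, 14 (2 points).
  x = 2: rhs = 12, matching y values: none (0 points).
  x = 3: rhs = 11, matching y values: 7, 12 (2 points).
  x = 4: rhs = 9, matching y values: 3, 16 (2 points).
  x = 5: rhs = 12, matching y values: none (0 points).
  x = 6: rhs = 7, matching y values: 8, 11 (2 points).
  x = 7: rhs = 0, matching y values: 0 (1 points).
  x = 8: rhs = 16, matching y values: 4, 15 (2 points).
  x = 9: rhs = 4, matching y values: 2, 17 (2 points).
  x = 10: rhs = 8, matching y values: none (0 points).
  x = 11: rhs = 15, matching y values: none (0 points).
  x = 12: rhs = 12, matching y values: none (0 points).
  x = 13: rhs = 5, matching y values: 9, 10 (2 points).
  x = 14: rhs = 0, matching y values: 0 (1 points).
  x = 15: rhs = 3, matching y values: none (0 points).
  x = 16: rhs = 1, matching y values: 1, 18 (2 points).
  x = 17: rhs = 0, matching y values: 0 (1 points).
  x = 18: rhs = 6, matching y values: 5, 14 (2 points).
Total affine count: 23.
Full point count |E(F_19)| = 23 + 1 = 24.
Hasse bound: |24 − (19+1)| = |4| = 4 ≤ 2√19 ≈ 8.7178 ✓.
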